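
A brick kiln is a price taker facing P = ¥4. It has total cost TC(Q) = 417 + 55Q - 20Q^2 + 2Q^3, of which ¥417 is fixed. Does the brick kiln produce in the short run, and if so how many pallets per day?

Shut down

Variable cost is VC = 55Q - 20Q^2 + 2Q^3, so AVC = VC/Q = 55 - 20Q + 2Q^2 and MC = dTC/dQ = 55 - 40Q + 6Q^2.
AVC hits its minimum where MC = AVC, at Q = 5, giving min AVC = 55 - 20·5 + 2·5^2 = ¥5.
With P < min AVC (¥4 < ¥5), every unit sold adds to the loss.
Shutting down limits the loss to fixed cost, ¥417.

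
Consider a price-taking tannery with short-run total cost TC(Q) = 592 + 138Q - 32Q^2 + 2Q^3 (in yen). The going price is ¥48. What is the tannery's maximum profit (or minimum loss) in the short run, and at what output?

AVC = 138 - 32Q + 2Q^2 has its minimum ¥10 at Q = 8; price ¥48 clears that bar, so the firm operates.
With MC = 138 - 64Q + 6Q^2, P = MC on the upward-sloping part at Q* = 9.
TR = 48·9 = 432. TC = 592 + 108 = 700. Profit = 432 − 700 = -¥268.
By producing, the firm covers all variable cost plus ¥324 of fixed cost; shutting down would lose the full ¥592.

Profit = -¥268 at Q = 9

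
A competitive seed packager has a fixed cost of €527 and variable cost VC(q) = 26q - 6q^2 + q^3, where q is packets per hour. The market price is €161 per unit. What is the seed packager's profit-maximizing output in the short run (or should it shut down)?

Strip out fixed cost: VC = 26q - 6q^2 + q^3. Then AVC = 26 - 6q + q^2 and MC = 26 - 12q + 3q^2.
AVC hits its minimum where MC = AVC, at q = 3, giving min AVC = 26 - 6·3 + 3^2 = €17.
P = €161 exceeds min AVC = €17, so the firm stays open.
Set P = MC: 161 = 26 - 12q + 3q^2 → -135 - 12q + 3q^2 = 0. The roots are q = -5 and q = 9; the profit-maximizing output is on the rising part of MC, so q* = 9.
Check: AVC at q = 9 is €53 ≤ P, so revenue covers variable cost.
Profit = P·q − TC = 161·9 − 1004 = €445.

Produce at q = 9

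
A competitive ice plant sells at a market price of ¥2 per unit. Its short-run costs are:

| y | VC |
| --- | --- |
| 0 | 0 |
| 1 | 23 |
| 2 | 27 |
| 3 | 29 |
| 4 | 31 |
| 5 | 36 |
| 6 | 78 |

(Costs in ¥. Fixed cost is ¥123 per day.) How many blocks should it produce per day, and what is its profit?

y = 0 (shut down); profit = -¥123

Compute π = P·y − TC at each output: y=0: -123; y=1: -144; y=2: -146; y=3: -146; y=4: -146; y=5: -149; y=6: -189.
Profit is highest at y = 0. Equivalently, the lowest AVC in the table is 36/5 ≈ ¥7.20 at y = 5, and P = ¥2 falls below it — price never covers variable cost, so the firm shuts down and loses only its fixed cost.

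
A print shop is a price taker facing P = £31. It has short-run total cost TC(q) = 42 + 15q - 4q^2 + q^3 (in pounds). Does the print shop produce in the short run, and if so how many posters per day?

Strip out fixed cost: VC = 15q - 4q^2 + q^3. Then AVC = 15 - 4q + q^2 and MC = 15 - 8q + 3q^2.
The AVC parabola has its vertex at q = 4/2 = 2, where AVC = 15 - 4·2 + 2^2 = £11.
P = £31 exceeds min AVC = £11, so the firm stays open.
Solving P = MC: -16 - 8q + 3q^2 = 0 ⇒ q = -4/3 or 4. On the upward-sloping branch, q* = 4.
Check: AVC at q = 4 is £15 ≤ P, so revenue covers variable cost.
Profit = P·q − TC = 31·4 − 102 = £22.

Produce at q = 4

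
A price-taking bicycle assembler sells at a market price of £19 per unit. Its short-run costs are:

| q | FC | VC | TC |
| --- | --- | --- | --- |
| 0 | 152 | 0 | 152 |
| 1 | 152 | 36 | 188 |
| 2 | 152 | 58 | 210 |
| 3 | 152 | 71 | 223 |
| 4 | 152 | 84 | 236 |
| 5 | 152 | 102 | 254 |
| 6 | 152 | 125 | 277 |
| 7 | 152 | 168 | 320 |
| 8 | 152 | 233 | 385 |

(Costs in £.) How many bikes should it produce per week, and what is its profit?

Tabulate TR − TC: q=0: -152; q=1: -169; q=2: -172; q=3: -166; q=4: -160; q=5: -159; q=6: -163; q=7: -187; q=8: -233.
Profit is highest at q = 0. Equivalently, the lowest AVC in the table is 102/5 ≈ £20.40 at q = 5, and P = £19 falls below it — price never covers variable cost, so the firm shuts down and loses only its fixed cost.

q = 0 (shut down); profit = -£152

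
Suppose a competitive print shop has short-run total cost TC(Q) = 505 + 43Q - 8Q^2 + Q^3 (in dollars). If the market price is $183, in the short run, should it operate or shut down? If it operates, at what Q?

Strip out fixed cost: VC = 43Q - 8Q^2 + Q^3. Then AVC = 43 - 8Q + Q^2 and MC = 43 - 16Q + 3Q^2.
AVC is minimized where dAVC/dQ = -8 + 2Q = 0, at Q = 4; min AVC = 43 - 8·4 + 4^2 = $27.
Since P = $183 ≥ min AVC = $27, price covers variable cost and the firm should produce.
P = MC gives -140 - 16Q + 3Q^2 = 0, with roots -14/3 and 10. Take the larger (rising MC): Q* = 10.
Check: AVC at Q = 10 is $63 ≤ P, so revenue covers variable cost.
Profit = P·Q − TC = 183·10 − 1135 = $695.

Produce at Q = 10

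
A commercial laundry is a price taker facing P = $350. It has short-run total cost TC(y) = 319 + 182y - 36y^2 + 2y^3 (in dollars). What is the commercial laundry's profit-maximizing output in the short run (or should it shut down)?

Produce at y = 14

From TC, MC = TC'(y) = 182 - 72y + 6y^2 and AVC = VC/y = 182 - 36y + 2y^2.
AVC hits its minimum where MC = AVC, at y = 9, giving min AVC = 182 - 36·9 + 2·9^2 = $20.
P = $350 exceeds min AVC = $20, so the firm stays open.
Set P = MC: 350 = 182 - 72y + 6y^2 → -168 - 72y + 6y^2 = 0. The roots are y = -2 and y = 14; the profit-maximizing output is on the rising part of MC, so y* = 14.
Check: AVC at y = 14 is $70 ≤ P, so revenue covers variable cost.
Profit = P·y − TC = 350·14 − 1299 = $3601.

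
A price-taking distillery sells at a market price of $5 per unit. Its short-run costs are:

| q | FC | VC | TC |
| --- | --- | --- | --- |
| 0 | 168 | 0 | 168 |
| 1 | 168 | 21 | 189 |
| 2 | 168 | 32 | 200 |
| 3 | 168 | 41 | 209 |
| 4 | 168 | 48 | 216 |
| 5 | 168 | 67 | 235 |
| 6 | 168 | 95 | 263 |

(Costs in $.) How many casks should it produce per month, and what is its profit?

Compute π = P·q − TC at each output: q=0: -168; q=1: -184; q=2: -190; q=3: -194; q=4: -196; q=5: -210; q=6: -233.
Profit is highest at q = 0. Equivalently, the lowest AVC in the table is 48/4 ≈ $12 at q = 4, and P = $5 falls below it — price never covers variable cost, so the firm shuts down and loses only its fixed cost.

q = 0 (shut down); profit = -$168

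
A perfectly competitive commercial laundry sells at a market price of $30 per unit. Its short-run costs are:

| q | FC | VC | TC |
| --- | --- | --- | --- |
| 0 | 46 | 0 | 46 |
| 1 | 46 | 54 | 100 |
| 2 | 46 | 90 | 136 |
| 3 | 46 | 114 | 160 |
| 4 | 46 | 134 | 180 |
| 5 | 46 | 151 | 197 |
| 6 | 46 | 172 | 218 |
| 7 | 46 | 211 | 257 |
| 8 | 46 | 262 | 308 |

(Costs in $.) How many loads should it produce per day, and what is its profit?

Compute π = P·q − TC at each output: q=0: -46; q=1: -70; q=2: -76; q=3: -70; q=4: -60; q=5: -47; q=6: -38; q=7: -47; q=8: -68.
Profit is maximized at q = 6. AVC there is 172/6 = $28.67 ≤ P, so producing beats shutting down (which would give -$46).

q = 6; profit = -$38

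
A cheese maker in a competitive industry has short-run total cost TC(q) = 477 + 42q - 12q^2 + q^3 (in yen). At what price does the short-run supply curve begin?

The firm shuts down when price falls below the minimum of average variable cost. AVC = VC/q = 42 - 12q + q^2.
dAVC/dq = -12 + 2q = 0 gives q = 6. min AVC = 42 - 12·6 + 6^2 = 6.
For P < ¥6 the firm produces nothing.

¥6 per unit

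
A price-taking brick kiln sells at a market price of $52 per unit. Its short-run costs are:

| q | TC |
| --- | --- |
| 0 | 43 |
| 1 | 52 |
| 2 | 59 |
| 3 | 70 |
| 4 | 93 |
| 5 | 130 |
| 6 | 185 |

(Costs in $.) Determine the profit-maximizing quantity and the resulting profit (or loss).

Tabulate TR − TC: q=0: -43; q=1: 0; q=2: 45; q=3: 86; q=4: 115; q=5: 130; q=6: 127.
Profit is maximized at q = 5. AVC there is 87/5 = $17.40 ≤ P, so producing beats shutting down (which would give -$43).

q = 5; profit = $130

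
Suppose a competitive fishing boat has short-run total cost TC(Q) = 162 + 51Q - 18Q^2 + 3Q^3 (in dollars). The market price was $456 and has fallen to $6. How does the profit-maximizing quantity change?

MC = 51 - 36Q + 9Q^2; the shutdown threshold is min AVC = $24 (at Q = 3).
At P = $456 ≥ min AVC, set P = MC on the rising branch: Q = 9.
At P = $6 < min AVC = $24, price no longer covers variable cost at any output, so the firm shuts down: Q = 0.

Output falls from 9 to 0 (the firm shuts down)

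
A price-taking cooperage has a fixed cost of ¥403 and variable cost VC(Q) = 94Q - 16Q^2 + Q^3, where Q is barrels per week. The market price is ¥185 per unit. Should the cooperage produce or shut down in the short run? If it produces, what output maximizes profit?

Strip out fixed cost: VC = 94Q - 16Q^2 + Q^3. Then AVC = 94 - 16Q + Q^2 and MC = 94 - 32Q + 3Q^2.
AVC hits its minimum where MC = AVC, at Q = 8, giving min AVC = 94 - 16·8 + 8^2 = ¥30.
Since P = ¥185 ≥ min AVC = ¥30, price covers variable cost and the firm should produce.
Set P = MC: 185 = 94 - 32Q + 3Q^2 → -91 - 32Q + 3Q^2 = 0. The roots are Q = -7/3 and Q = 13; the profit-maximizing output is on the rising part of MC, so Q* = 13.
Check: AVC at Q = 13 is ¥55 ≤ P, so revenue covers variable cost.
Profit = P·Q − TC = 185·13 − 1118 = ¥1287.

Produce at Q = 13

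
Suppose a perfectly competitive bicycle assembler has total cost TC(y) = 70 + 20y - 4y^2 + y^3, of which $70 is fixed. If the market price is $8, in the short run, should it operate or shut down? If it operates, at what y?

Shut down

Variable cost is VC = 20y - 4y^2 + y^3, so AVC = VC/y = 20 - 4y + y^2 and MC = dTC/dy = 20 - 8y + 3y^2.
AVC is minimized where dAVC/dy = -4 + 2y = 0, at y = 2; min AVC = 20 - 4·2 + 2^2 = $16.
With P < min AVC ($8 < $16), every unit sold adds to the loss.
Shutting down limits the loss to fixed cost, $70.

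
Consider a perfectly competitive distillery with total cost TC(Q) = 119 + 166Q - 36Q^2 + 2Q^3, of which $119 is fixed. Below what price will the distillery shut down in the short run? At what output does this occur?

The firm shuts down when price falls below the minimum of average variable cost. AVC = VC/Q = 166 - 36Q + 2Q^2.
dAVC/dQ = -36 + 4Q = 0 gives Q = 9. min AVC = 166 - 36·9 + 2·9^2 = 4.
The firm shuts down for any P below $4.

$4 per unit, at Q = 9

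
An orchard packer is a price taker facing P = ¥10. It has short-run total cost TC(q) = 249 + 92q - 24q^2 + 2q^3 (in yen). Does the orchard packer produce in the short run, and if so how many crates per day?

Variable cost is VC = 92q - 24q^2 + 2q^3, so AVC = VC/q = 92 - 24q + 2q^2 and MC = dTC/dq = 92 - 48q + 6q^2.
AVC hits its minimum where MC = AVC, at q = 6, giving min AVC = 92 - 24·6 + 2·6^2 = ¥20.
Since P = ¥10 < min AVC = ¥20, price fails to cover variable cost at any output.
The firm minimizes its loss by shutting down and losing only its fixed cost of ¥249.

Shut down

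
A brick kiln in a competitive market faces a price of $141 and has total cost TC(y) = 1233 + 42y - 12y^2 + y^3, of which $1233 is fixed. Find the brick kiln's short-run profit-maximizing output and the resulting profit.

AVC = 42 - 12y + y^2; min AVC = $6 at y = 6. Since P = $141 ≥ min AVC, the firm produces.
With MC = 42 - 24y + 3y^2, P = MC on the upward-sloping part at y* = 11.
TR = 141·11 = 1551. TC = 1233 + 341 = 1574. Profit = 1551 − 1574 = -$23.
That loss of $23 beats the $1233 the firm would lose by shutting down; producing recovers $1210 of fixed cost.

Profit = -$23 at y = 11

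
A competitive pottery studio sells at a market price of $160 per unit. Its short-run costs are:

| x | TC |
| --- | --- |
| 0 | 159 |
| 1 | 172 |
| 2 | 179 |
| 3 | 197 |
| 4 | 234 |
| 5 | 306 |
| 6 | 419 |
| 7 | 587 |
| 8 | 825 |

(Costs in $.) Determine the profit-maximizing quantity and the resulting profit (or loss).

x = 6; profit = $541

Tabulate TR − TC: x=0: -159; x=1: -12; x=2: 141; x=3: 283; x=4: 406; x=5: 494; x=6: 541; x=7: 533; x=8: 455.
Profit is maximized at x = 6. AVC there is 260/6 = $43.33 ≤ P, so producing beats shutting down (which would give -$159).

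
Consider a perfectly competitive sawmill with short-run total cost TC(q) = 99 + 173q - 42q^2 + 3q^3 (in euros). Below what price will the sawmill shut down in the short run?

€26 per unit

The shutdown price is the minimum of AVC. VC = 173q - 42q^2 + 3q^3, so AVC = 173 - 42q + 3q^2.
dAVC/dq = -42 + 6q = 0 gives q = 7. min AVC = 173 - 42·7 + 3·7^2 = 26.
So the shutdown price is €26.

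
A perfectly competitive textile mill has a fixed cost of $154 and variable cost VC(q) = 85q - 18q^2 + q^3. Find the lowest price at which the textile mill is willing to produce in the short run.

$4 per unit

Short-run supply begins at min AVC. From VC = 85q - 18q^2 + q^3, AVC = 85 - 18q + q^2.
dAVC/dq = -18 + 2q = 0 gives q = 9. min AVC = 85 - 18·9 + 9^2 = 4.
So the shutdown price is $4.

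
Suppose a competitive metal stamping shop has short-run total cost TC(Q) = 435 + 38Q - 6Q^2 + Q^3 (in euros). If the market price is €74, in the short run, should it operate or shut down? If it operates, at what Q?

Produce at Q = 6

Variable cost is VC = 38Q - 6Q^2 + Q^3, so AVC = VC/Q = 38 - 6Q + Q^2 and MC = dTC/dQ = 38 - 12Q + 3Q^2.
AVC is minimized where dAVC/dQ = -6 + 2Q = 0, at Q = 3; min AVC = 38 - 6·3 + 3^2 = €29.
Since P = €74 ≥ min AVC = €29, price covers variable cost and the firm should produce.
Set P = MC: 74 = 38 - 12Q + 3Q^2 → -36 - 12Q + 3Q^2 = 0. The roots are Q = -2 and Q = 6; the profit-maximizing output is on the rising part of MC, so Q* = 6.
Check: AVC at Q = 6 is €38 ≤ P, so revenue covers variable cost.
Profit = P·Q − TC = 74·6 − 663 = -€219, a loss, but smaller than the €435 fixed cost the firm would lose by shutting down.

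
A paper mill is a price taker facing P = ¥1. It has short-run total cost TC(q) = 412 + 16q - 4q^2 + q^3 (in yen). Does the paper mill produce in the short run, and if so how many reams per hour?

Shut down

From TC, MC = TC'(q) = 16 - 8q + 3q^2 and AVC = VC/q = 16 - 4q + q^2.
AVC is minimized where dAVC/dq = -4 + 2q = 0, at q = 2; min AVC = 16 - 4·2 + 2^2 = ¥12.
Since P = ¥1 < min AVC = ¥12, price fails to cover variable cost at any output.
Best response: produce nothing and absorb the ¥412 fixed cost.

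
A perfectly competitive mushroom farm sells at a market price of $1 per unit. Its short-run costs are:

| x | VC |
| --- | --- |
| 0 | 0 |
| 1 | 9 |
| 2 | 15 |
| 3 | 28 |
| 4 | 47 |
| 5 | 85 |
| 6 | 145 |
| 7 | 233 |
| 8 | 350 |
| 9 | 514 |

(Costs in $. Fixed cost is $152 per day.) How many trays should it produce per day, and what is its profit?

x = 0 (shut down); profit = -$152

Compute π = P·x − TC at each output: x=0: -152; x=1: -160; x=2: -165; x=3: -177; x=4: -195; x=5: -232; x=6: -291; x=7: -378; x=8: -494; x=9: -657.
Profit is highest at x = 0. Equivalently, the lowest AVC in the table is 15/2 ≈ $7.50 at x = 2, and P = $1 falls below it — price never covers variable cost, so the firm shuts down and loses only its fixed cost.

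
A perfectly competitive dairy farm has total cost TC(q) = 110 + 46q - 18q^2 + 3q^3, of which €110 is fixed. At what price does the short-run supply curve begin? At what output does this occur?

€19 per unit, at q = 3

The shutdown price is the minimum of AVC. VC = 46q - 18q^2 + 3q^3, so AVC = 46 - 18q + 3q^2.
At the minimum of AVC, MC = AVC. MC = 46 - 36q + 9q^2; setting MC = AVC gives 6q^2 - 18q = 0, so q = 3. min AVC = 19.
So the shutdown price is €19.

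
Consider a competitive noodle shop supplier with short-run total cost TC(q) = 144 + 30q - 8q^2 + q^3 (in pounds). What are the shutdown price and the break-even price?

AVC = 30 - 8q + q^2; minimized at q = 4, giving min AVC = £14. That is the shutdown price.
ATC = 144/q + 30 - 8q + q^2. Setting dATC/dq = −144/q^2 − 8 + 2q = 0 gives q = 6 (since 2·6^3 − 8·6^2 = 144).
min ATC = 144/6 + 30 − 8·6 + 6^2 = £42. That is the break-even price.
Between these two prices the firm operates at a loss; above £42 it earns a profit.

Shutdown price = £14; break-even price = £42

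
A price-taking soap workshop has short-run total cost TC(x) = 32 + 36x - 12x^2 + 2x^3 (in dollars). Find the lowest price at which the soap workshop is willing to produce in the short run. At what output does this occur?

$18 per unit, at x = 3

Short-run supply begins at min AVC. From VC = 36x - 12x^2 + 2x^3, AVC = 36 - 12x + 2x^2.
At the minimum of AVC, MC = AVC. MC = 36 - 24x + 6x^2; setting MC = AVC gives 4x^2 - 12x = 0, so x = 3. min AVC = 18.
So the shutdown price is $18.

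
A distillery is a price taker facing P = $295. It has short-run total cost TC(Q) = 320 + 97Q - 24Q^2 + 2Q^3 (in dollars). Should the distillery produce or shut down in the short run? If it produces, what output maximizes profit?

Produce at Q = 11

From TC, MC = TC'(Q) = 97 - 48Q + 6Q^2 and AVC = VC/Q = 97 - 24Q + 2Q^2.
AVC hits its minimum where MC = AVC, at Q = 6, giving min AVC = 97 - 24·6 + 2·6^2 = $25.
Because $295 ≥ $25, revenue can cover variable cost; the firm operates.
P = MC gives -198 - 48Q + 6Q^2 = 0, with roots -3 and 11. Take the larger (rising MC): Q* = 11.
Check: AVC at Q = 11 is $75 ≤ P, so revenue covers variable cost.
Profit = P·Q − TC = 295·11 − 1145 = $2100.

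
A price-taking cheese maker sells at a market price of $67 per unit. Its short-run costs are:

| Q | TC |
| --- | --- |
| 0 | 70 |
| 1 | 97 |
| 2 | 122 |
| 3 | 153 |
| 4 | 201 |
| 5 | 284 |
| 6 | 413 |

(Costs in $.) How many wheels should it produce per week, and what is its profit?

Compute π = P·Q − TC at each output: Q=0: -70; Q=1: -30; Q=2: 12; Q=3: 48; Q=4: 67; Q=5: 51; Q=6: -11.
Profit is maximized at Q = 4. AVC there is 131/4 = $32.75 ≤ P, so producing beats shutting down (which would give -$70).

Q = 4; profit = $67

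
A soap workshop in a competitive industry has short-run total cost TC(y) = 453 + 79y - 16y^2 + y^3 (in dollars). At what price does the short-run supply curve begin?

$15 per unit

The firm shuts down when price falls below the minimum of average variable cost. AVC = VC/y = 79 - 16y + y^2.
At the minimum of AVC, MC = AVC. MC = 79 - 32y + 3y^2; setting MC = AVC gives 2y^2 - 16y = 0, so y = 8. min AVC = 15.
For P < $15 the firm produces nothing.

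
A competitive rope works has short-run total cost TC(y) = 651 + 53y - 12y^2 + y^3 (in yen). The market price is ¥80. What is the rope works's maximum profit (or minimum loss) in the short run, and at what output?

AVC = 53 - 12y + y^2 has its minimum ¥17 at y = 6; price ¥80 clears that bar, so the firm operates.
With MC = 53 - 24y + 3y^2, P = MC on the upward-sloping part at y* = 9.
TR = 80·9 = 720. TC = 651 + 234 = 885. Profit = 720 − 885 = -¥165.
Shutting down would mean losing the fixed cost of ¥651, so operating at a loss of ¥165 is better by ¥486.

Profit = -¥165 at y = 9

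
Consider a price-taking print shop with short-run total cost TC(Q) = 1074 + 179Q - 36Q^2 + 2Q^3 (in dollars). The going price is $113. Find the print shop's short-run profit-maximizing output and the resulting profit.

Profit = -$106 at Q = 11

AVC = 179 - 36Q + 2Q^2 has its minimum $17 at Q = 9; price $113 clears that bar, so the firm operates.
MC = 179 - 72Q + 6Q^2. Setting P = MC and taking the root on the rising branch gives Q* = 11.
TR = 113·11 = 1243. TC = 1074 + 275 = 1349. Profit = 1243 − 1349 = -$106.
By producing, the firm covers all variable cost plus $968 of fixed cost; shutting down would lose the full $1074.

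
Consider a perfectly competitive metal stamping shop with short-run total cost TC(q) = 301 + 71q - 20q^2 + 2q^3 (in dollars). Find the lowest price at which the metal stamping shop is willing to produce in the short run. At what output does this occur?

$21 per unit, at q = 5

The shutdown price is the minimum of AVC. VC = 71q - 20q^2 + 2q^3, so AVC = 71 - 20q + 2q^2.
dAVC/dq = -20 + 4q = 0 gives q = 5. min AVC = 71 - 20·5 + 2·5^2 = 21.
So the shutdown price is $21.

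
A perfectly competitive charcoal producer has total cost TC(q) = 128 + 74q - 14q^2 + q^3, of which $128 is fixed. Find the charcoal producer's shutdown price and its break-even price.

Shutdown price = min AVC. AVC = 74 - 14q + q^2, with vertex at q = 7 and minimum $25.
ATC = 128/q + 74 - 14q + q^2. Setting dATC/dq = −128/q^2 − 14 + 2q = 0 gives q = 8 (since 2·8^3 − 14·8^2 = 128).
min ATC = 128/8 + 74 − 14·8 + 8^2 = $42. That is the break-even price.
For $25 ≤ P < $42 the firm produces at a loss; below $25 it shuts down.

Shutdown price = $25; break-even price = $42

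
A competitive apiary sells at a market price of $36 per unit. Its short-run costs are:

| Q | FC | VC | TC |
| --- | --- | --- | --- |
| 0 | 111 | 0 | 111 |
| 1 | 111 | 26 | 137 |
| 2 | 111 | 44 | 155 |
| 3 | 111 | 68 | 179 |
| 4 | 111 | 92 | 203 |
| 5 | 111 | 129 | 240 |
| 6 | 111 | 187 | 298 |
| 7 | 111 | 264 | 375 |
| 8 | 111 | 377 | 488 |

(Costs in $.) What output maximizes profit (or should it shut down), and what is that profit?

Q = 4; profit = -$59

Compute π = P·Q − TC at each output: Q=0: -111; Q=1: -101; Q=2: -83; Q=3: -71; Q=4: -59; Q=5: -60; Q=6: -82; Q=7: -123; Q=8: -200.
Profit is maximized at Q = 4. AVC there is 92/4 = $23 ≤ P, so producing beats shutting down (which would give -$111).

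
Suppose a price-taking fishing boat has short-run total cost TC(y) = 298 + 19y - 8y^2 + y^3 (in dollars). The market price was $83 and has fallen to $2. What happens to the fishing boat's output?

AVC = 19 - 8y + y^2, minimized at y = 4 where min AVC = $3. MC = 19 - 16y + 3y^2.
At P = $83 ≥ min AVC, set P = MC on the rising branch: y = 8.
At P = $2 < min AVC = $3, price no longer covers variable cost at any output, so the firm shuts down: y = 0.

Output falls from 8 to 0 (the firm shuts down)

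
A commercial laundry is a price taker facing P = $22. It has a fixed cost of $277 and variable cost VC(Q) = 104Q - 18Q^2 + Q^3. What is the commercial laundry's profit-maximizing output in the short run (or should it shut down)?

Shut down

From TC, MC = TC'(Q) = 104 - 36Q + 3Q^2 and AVC = VC/Q = 104 - 18Q + Q^2.
AVC is minimized where dAVC/dQ = -18 + 2Q = 0, at Q = 9; min AVC = 104 - 18·9 + 9^2 = $23.
Since P = $22 < min AVC = $23, price fails to cover variable cost at any output.
The firm minimizes its loss by shutting down and losing only its fixed cost of $277.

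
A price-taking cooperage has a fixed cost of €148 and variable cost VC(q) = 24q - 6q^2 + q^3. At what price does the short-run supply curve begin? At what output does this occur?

The firm shuts down when price falls below the minimum of average variable cost. AVC = VC/q = 24 - 6q + q^2.
dAVC/dq = -6 + 2q = 0 gives q = 3. min AVC = 24 - 6·3 + 3^2 = 15.
For P < €15 the firm produces nothing.

€15 per unit, at q = 3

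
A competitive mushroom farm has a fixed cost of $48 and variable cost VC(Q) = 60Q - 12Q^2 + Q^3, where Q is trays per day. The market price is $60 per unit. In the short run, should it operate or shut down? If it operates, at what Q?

From TC, MC = TC'(Q) = 60 - 24Q + 3Q^2 and AVC = VC/Q = 60 - 12Q + Q^2.
AVC is minimized where dAVC/dQ = -12 + 2Q = 0, at Q = 6; min AVC = 60 - 12·6 + 6^2 = $24.
Because $60 ≥ $24, revenue can cover variable cost; the firm operates.
P = MC gives -24Q + 3Q^2 = 0, with roots 0 and 8. Take the larger (rising MC): Q* = 8.
Check: AVC at Q = 8 is $28 ≤ P, so revenue covers variable cost.
Profit = P·Q − TC = 60·8 − 272 = $208.

Produce at Q = 8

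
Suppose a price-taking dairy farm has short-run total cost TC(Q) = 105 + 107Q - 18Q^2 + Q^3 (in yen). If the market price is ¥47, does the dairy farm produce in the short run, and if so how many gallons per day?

Produce at Q = 10

Variable cost is VC = 107Q - 18Q^2 + Q^3, so AVC = VC/Q = 107 - 18Q + Q^2 and MC = dTC/dQ = 107 - 36Q + 3Q^2.
The AVC parabola has its vertex at Q = 18/2 = 9, where AVC = 107 - 18·9 + 9^2 = ¥26.
P = ¥47 exceeds min AVC = ¥26, so the firm stays open.
Solving P = MC: 60 - 36Q + 3Q^2 = 0 ⇒ Q = 2 or 10. On the upward-sloping branch, Q* = 10.
Check: AVC at Q = 10 is ¥27 ≤ P, so revenue covers variable cost.
Profit = P·Q − TC = 47·10 − 375 = ¥95.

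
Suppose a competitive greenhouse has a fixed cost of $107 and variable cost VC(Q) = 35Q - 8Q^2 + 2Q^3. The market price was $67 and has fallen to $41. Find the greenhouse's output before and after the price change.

AVC = 35 - 8Q + 2Q^2, minimized at Q = 2 where min AVC = $27. MC = 35 - 16Q + 6Q^2.
At P = $67 ≥ min AVC, set P = MC on the rising branch: Q = 4.
At P = $41 ≥ min AVC, set P = MC: Q = 3. The firm stays open but cuts output.

Output falls from 4 to 3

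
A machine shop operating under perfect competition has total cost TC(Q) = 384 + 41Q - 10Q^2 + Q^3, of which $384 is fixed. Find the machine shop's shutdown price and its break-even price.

Shutdown price = min AVC. AVC = 41 - 10Q + Q^2, with vertex at Q = 5 and minimum $16.
ATC = 384/Q + 41 - 10Q + Q^2. Setting dATC/dQ = −384/Q^2 − 10 + 2Q = 0 gives Q = 8 (since 2·8^3 − 10·8^2 = 384).
min ATC = 384/8 + 41 − 10·8 + 8^2 = $73. That is the break-even price.
Between these two prices the firm operates at a loss; above $73 it earns a profit.

Shutdown price = $16; break-even price = $73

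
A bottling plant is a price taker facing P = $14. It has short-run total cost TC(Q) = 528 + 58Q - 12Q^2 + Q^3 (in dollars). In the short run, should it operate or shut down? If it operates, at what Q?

Variable cost is VC = 58Q - 12Q^2 + Q^3, so AVC = VC/Q = 58 - 12Q + Q^2 and MC = dTC/dQ = 58 - 24Q + 3Q^2.
AVC hits its minimum where MC = AVC, at Q = 6, giving min AVC = 58 - 12·6 + 6^2 = $22.
P = $14 lies below min AVC = $22; no output level covers variable cost.
Best response: produce nothing and absorb the $528 fixed cost.

Shut down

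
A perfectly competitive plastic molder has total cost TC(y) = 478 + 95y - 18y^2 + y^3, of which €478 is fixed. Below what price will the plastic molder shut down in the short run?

Short-run supply begins at min AVC. From VC = 95y - 18y^2 + y^3, AVC = 95 - 18y + y^2.
At the minimum of AVC, MC = AVC. MC = 95 - 36y + 3y^2; setting MC = AVC gives 2y^2 - 18y = 0, so y = 9. min AVC = 14.
For P < €14 the firm produces nothing.

€14 per unit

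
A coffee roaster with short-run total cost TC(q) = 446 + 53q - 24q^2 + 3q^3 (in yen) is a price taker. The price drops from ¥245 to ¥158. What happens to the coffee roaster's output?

Output falls from 8 to 7

AVC = 53 - 24q + 3q^2, minimized at q = 4 where min AVC = ¥5. MC = 53 - 48q + 9q^2.
With P = ¥245 above the shutdown price, P = MC gives q = 8.
At P = ¥158 ≥ min AVC, set P = MC: q = 7. The firm stays open but cuts output.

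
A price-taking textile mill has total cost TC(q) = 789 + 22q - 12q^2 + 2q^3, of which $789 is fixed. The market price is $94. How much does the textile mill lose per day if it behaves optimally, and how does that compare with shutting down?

AVC = 22 - 12q + 2q^2; min AVC = $4 at q = 3. Since P = $94 ≥ min AVC, the firm produces.
MC = 22 - 24q + 6q^2. Setting P = MC and taking the root on the rising branch gives q* = 6.
TR = 94·6 = 564. TC = 789 + 132 = 921. Profit = 564 − 921 = -$357.
That loss of $357 beats the $789 the firm would lose by shutting down; producing recovers $432 of fixed cost.

Profit = -$357 at q = 6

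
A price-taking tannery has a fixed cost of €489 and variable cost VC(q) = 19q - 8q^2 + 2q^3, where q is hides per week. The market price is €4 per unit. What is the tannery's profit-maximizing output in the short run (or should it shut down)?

Shut down

From TC, MC = TC'(q) = 19 - 16q + 6q^2 and AVC = VC/q = 19 - 8q + 2q^2.
The AVC parabola has its vertex at q = 8/4 = 2, where AVC = 19 - 8·2 + 2·2^2 = €11.
With P < min AVC (€4 < €11), every unit sold adds to the loss.
Shutting down limits the loss to fixed cost, €489.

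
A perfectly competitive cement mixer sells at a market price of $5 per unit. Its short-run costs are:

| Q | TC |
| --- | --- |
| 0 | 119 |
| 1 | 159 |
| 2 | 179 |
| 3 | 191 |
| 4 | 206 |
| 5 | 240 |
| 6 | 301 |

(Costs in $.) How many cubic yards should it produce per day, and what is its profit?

Profit at each row (π = 5Q − TC): Q=0: -119; Q=1: -154; Q=2: -169; Q=3: -176; Q=4: -186; Q=5: -215; Q=6: -271.
Profit is highest at Q = 0. Equivalently, the lowest AVC in the table is 87/4 ≈ $21.75 at Q = 4, and P = $5 falls below it — price never covers variable cost, so the firm shuts down and loses only its fixed cost.

Q = 0 (shut down); profit = -$119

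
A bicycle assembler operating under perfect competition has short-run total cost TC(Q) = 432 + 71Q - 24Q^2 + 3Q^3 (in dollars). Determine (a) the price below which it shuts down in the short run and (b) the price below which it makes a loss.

AVC = 71 - 24Q + 3Q^2; minimized at Q = 4, giving min AVC = $23. That is the shutdown price.
ATC = 432/Q + 71 - 24Q + 3Q^2. Setting dATC/dQ = −432/Q^2 − 24 + 6Q = 0 gives Q = 6 (since 6·6^3 − 24·6^2 = 432).
min ATC = 432/6 + 71 − 24·6 + 3·6^2 = $107. That is the break-even price.
Between these two prices the firm operates at a loss; above $107 it earns a profit.

Shutdown price = $23; break-even price = $107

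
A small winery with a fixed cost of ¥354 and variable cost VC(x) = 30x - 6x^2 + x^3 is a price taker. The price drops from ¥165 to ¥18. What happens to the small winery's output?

Output falls from 9 to 0 (the firm shuts down)

MC = 30 - 12x + 3x^2; the shutdown threshold is min AVC = ¥21 (at x = 3).
At P = ¥165 ≥ min AVC, set P = MC on the rising branch: x = 9.
At P = ¥18 < min AVC = ¥21, price no longer covers variable cost at any output, so the firm shuts down: x = 0.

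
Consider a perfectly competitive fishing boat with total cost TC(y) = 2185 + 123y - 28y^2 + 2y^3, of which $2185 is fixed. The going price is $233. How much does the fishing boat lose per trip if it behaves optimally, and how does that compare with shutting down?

AVC = 123 - 28y + 2y^2 has its minimum $25 at y = 7; price $233 clears that bar, so the firm operates.
MC = 123 - 56y + 6y^2. Setting P = MC and taking the root on the rising branch gives y* = 11.
TR = 233·11 = 2563. TC = 2185 + 627 = 2812. Profit = 2563 − 2812 = -$249.
Shutting down would mean losing the fixed cost of $2185, so operating at a loss of $249 is better by $1936.

Profit = -$249 at y = 11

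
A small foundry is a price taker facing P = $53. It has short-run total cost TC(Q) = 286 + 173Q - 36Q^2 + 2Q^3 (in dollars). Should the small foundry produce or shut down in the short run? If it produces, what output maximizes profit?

From TC, MC = TC'(Q) = 173 - 72Q + 6Q^2 and AVC = VC/Q = 173 - 36Q + 2Q^2.
AVC is minimized where dAVC/dQ = -36 + 4Q = 0, at Q = 9; min AVC = 173 - 36·9 + 2·9^2 = $11.
Since P = $53 ≥ min AVC = $11, price covers variable cost and the firm should produce.
P = MC gives 120 - 72Q + 6Q^2 = 0, with roots 2 and 10. Take the larger (rising MC): Q* = 10.
Check: AVC at Q = 10 is $13 ≤ P, so revenue covers variable cost.
Profit = P·Q − TC = 53·10 − 416 = $114.

Produce at Q = 10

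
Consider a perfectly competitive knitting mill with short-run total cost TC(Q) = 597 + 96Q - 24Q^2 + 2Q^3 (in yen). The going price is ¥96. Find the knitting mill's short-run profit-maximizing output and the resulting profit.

Profit = -¥85 at Q = 8

AVC = 96 - 24Q + 2Q^2; min AVC = ¥24 at Q = 6. Since P = ¥96 ≥ min AVC, the firm produces.
MC = 96 - 48Q + 6Q^2. Setting P = MC and taking the root on the rising branch gives Q* = 8.
TR = 96·8 = 768. TC = 597 + 256 = 853. Profit = 768 − 853 = -¥85.
By producing, the firm covers all variable cost plus ¥512 of fixed cost; shutting down would lose the full ¥597.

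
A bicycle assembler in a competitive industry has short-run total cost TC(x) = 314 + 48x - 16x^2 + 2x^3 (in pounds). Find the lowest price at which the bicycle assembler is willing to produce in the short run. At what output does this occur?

£16 per unit, at x = 4

Short-run supply begins at min AVC. From VC = 48x - 16x^2 + 2x^3, AVC = 48 - 16x + 2x^2.
At the minimum of AVC, MC = AVC. MC = 48 - 32x + 6x^2; setting MC = AVC gives 4x^2 - 16x = 0, so x = 4. min AVC = 16.
So the shutdown price is £16.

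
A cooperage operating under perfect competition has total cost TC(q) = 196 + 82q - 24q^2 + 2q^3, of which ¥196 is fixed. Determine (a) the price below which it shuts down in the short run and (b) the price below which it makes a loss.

Shutdown price = min AVC. AVC = 82 - 24q + 2q^2, with vertex at q = 6 and minimum ¥10.
ATC = 196/q + 82 - 24q + 2q^2. Setting dATC/dq = −196/q^2 − 24 + 4q = 0 gives q = 7 (since 4·7^3 − 24·7^2 = 196).
min ATC = 196/7 + 82 − 24·7 + 2·7^2 = ¥40. That is the break-even price.
For ¥10 ≤ P < ¥40 the firm produces at a loss; below ¥10 it shuts down.

Shutdown price = ¥10; break-even price = ¥40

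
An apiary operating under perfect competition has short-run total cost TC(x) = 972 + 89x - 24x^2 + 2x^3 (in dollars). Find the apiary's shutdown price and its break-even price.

Shutdown price = $17; break-even price = $143

Shutdown price = min AVC. AVC = 89 - 24x + 2x^2, with vertex at x = 6 and minimum $17.
ATC = 972/x + 89 - 24x + 2x^2. Setting dATC/dx = −972/x^2 − 24 + 4x = 0 gives x = 9 (since 4·9^3 − 24·9^2 = 972).
min ATC = 972/9 + 89 − 24·9 + 2·9^2 = $143. That is the break-even price.
For $17 ≤ P < $143 the firm produces at a loss; below $17 it shuts down.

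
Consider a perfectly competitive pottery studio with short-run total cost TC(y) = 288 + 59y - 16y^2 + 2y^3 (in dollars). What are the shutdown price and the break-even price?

Shutdown price = min AVC. AVC = 59 - 16y + 2y^2, with vertex at y = 4 and minimum $27.
ATC = 288/y + 59 - 16y + 2y^2. Setting dATC/dy = −288/y^2 − 16 + 4y = 0 gives y = 6 (since 4·6^3 − 16·6^2 = 288).
min ATC = 288/6 + 59 − 16·6 + 2·6^2 = $83. That is the break-even price.
For $27 ≤ P < $83 the firm produces at a loss; below $27 it shuts down.

Shutdown price = $27; break-even price = $83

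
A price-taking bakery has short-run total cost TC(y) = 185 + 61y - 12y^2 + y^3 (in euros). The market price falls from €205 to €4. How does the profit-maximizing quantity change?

Output falls from 12 to 0 (the firm shuts down)

MC = 61 - 24y + 3y^2; the shutdown threshold is min AVC = €25 (at y = 6).
At P = €205 ≥ min AVC, set P = MC on the rising branch: y = 12.
At P = €4 < min AVC = €25, price no longer covers variable cost at any output, so the firm shuts down: y = 0.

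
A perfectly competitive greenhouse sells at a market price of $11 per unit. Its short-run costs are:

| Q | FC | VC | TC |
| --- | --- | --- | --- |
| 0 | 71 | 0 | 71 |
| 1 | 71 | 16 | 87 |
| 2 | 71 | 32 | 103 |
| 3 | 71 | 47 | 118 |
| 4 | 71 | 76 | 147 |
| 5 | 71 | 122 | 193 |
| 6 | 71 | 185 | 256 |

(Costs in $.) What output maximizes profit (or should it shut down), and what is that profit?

Tabulate TR − TC: Q=0: -71; Q=1: -76; Q=2: -81; Q=3: -85; Q=4: -103; Q=5: -138; Q=6: -190.
Profit is highest at Q = 0. Equivalently, the lowest AVC in the table is 47/3 ≈ $15.67 at Q = 3, and P = $11 falls below it — price never covers variable cost, so the firm shuts down and loses only its fixed cost.

Q = 0 (shut down); profit = -$71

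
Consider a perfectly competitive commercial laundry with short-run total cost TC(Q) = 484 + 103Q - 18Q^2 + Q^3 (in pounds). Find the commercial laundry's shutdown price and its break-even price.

Shutdown price = £22; break-even price = £70

Shutdown price = min AVC. AVC = 103 - 18Q + Q^2, with vertex at Q = 9 and minimum £22.
ATC = 484/Q + 103 - 18Q + Q^2. Setting dATC/dQ = −484/Q^2 − 18 + 2Q = 0 gives Q = 11 (since 2·11^3 − 18·11^2 = 484).
min ATC = 484/11 + 103 − 18·11 + 11^2 = £70. That is the break-even price.
Between these two prices the firm operates at a loss; above £70 it earns a profit.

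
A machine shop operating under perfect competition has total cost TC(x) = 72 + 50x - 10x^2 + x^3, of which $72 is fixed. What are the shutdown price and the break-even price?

Shutdown price = $25; break-even price = $38

AVC = 50 - 10x + x^2; minimized at x = 5, giving min AVC = $25. That is the shutdown price.
ATC = 72/x + 50 - 10x + x^2. Setting dATC/dx = −72/x^2 − 10 + 2x = 0 gives x = 6 (since 2·6^3 − 10·6^2 = 72).
min ATC = 72/6 + 50 − 10·6 + 6^2 = $38. That is the break-even price.
Between these two prices the firm operates at a loss; above $38 it earns a profit.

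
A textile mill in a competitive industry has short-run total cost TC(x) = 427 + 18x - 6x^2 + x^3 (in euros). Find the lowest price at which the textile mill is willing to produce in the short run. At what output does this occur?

€9 per unit, at x = 3

The firm shuts down when price falls below the minimum of average variable cost. AVC = VC/x = 18 - 6x + x^2.
dAVC/dx = -6 + 2x = 0 gives x = 3. min AVC = 18 - 6·3 + 3^2 = 9.
So the shutdown price is €9.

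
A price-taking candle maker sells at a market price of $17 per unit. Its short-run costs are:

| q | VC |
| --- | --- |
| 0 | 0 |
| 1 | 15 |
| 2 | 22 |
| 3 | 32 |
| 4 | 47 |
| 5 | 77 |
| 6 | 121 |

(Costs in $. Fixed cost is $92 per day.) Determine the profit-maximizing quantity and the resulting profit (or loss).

Tabulate TR − TC: q=0: -92; q=1: -90; q=2: -80; q=3: -73; q=4: -71; q=5: -84; q=6: -111.
Profit is maximized at q = 4. AVC there is 47/4 = $11.75 ≤ P, so producing beats shutting down (which would give -$92).

q = 4; profit = -$71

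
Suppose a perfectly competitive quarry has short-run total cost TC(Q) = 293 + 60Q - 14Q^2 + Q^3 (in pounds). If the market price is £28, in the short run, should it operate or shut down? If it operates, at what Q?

From TC, MC = TC'(Q) = 60 - 28Q + 3Q^2 and AVC = VC/Q = 60 - 14Q + Q^2.
AVC is minimized where dAVC/dQ = -14 + 2Q = 0, at Q = 7; min AVC = 60 - 14·7 + 7^2 = £11.
Since P = £28 ≥ min AVC = £11, price covers variable cost and the firm should produce.
Solving P = MC: 32 - 28Q + 3Q^2 = 0 ⇒ Q = 4/3 or 8. On the upward-sloping branch, Q* = 8.
Check: AVC at Q = 8 is £12 ≤ P, so revenue covers variable cost.
Profit = P·Q − TC = 28·8 − 389 = -£165, a loss, but smaller than the £293 fixed cost the firm would lose by shutting down.

Produce at Q = 8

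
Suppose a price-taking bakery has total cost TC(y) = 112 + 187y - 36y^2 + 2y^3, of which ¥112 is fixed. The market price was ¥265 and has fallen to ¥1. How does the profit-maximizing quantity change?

MC = 187 - 72y + 6y^2; the shutdown threshold is min AVC = ¥25 (at y = 9).
At P = ¥265 ≥ min AVC, set P = MC on the rising branch: y = 13.
At P = ¥1 < min AVC = ¥25, price no longer covers variable cost at any output, so the firm shuts down: y = 0.

Output falls from 13 to 0 (the firm shuts down)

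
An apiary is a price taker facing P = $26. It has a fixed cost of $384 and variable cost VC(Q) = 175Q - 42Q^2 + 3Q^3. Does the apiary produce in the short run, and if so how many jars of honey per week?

Shut down

From TC, MC = TC'(Q) = 175 - 84Q + 9Q^2 and AVC = VC/Q = 175 - 42Q + 3Q^2.
AVC hits its minimum where MC = AVC, at Q = 7, giving min AVC = 175 - 42·7 + 3·7^2 = $28.
With P < min AVC ($26 < $28), every unit sold adds to the loss.
Best response: produce nothing and absorb the $384 fixed cost.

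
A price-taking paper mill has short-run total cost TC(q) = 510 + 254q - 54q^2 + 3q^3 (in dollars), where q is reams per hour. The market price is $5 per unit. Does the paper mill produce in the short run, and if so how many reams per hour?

From TC, MC = TC'(q) = 254 - 108q + 9q^2 and AVC = VC/q = 254 - 54q + 3q^2.
The AVC parabola has its vertex at q = 54/6 = 9, where AVC = 254 - 54·9 + 3·9^2 = $11.
P = $5 lies below min AVC = $11; no output level covers variable cost.
The firm minimizes its loss by shutting down and losing only its fixed cost of $510.

Shut down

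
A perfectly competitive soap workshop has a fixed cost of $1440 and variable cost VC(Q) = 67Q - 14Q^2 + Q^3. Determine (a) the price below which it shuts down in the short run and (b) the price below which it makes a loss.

AVC = 67 - 14Q + Q^2; minimized at Q = 7, giving min AVC = $18. That is the shutdown price.
ATC = 1440/Q + 67 - 14Q + Q^2. Setting dATC/dQ = −1440/Q^2 − 14 + 2Q = 0 gives Q = 12 (since 2·12^3 − 14·12^2 = 1440).
min ATC = 1440/12 + 67 − 14·12 + 12^2 = $163. That is the break-even price.
Between these two prices the firm operates at a loss; above $163 it earns a profit.

Shutdown price = $18; break-even price = $163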